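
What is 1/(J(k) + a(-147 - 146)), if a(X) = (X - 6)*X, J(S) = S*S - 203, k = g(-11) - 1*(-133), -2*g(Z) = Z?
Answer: 4/426345 ≈ 9.3821e-6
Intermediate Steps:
g(Z) = -Z/2
k = 277/2 (k = -1/2*(-11) - 1*(-133) = 11/2 + 133 = 277/2 ≈ 138.50)
J(S) = -203 + S**2 (J(S) = S**2 - 203 = -203 + S**2)
a(X) = X*(-6 + X) (a(X) = (-6 + X)*X = X*(-6 + X))
1/(J(k) + a(-147 - 146)) = 1/((-203 + (277/2)**2) + (-147 - 146)*(-6 + (-147 - 146))) = 1/((-203 + 76729/4) - 293*(-6 - 293)) = 1/(75917/4 - 293*(-299)) = 1/(75917/4 + 87607) = 1/(426345/4) = 4/426345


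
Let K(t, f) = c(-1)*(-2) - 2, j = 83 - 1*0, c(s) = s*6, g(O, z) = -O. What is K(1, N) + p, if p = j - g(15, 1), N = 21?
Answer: 108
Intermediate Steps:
c(s) = 6*s
j = 83 (j = 83 + 0 = 83)
K(t, f) = 10 (K(t, f) = (6*(-1))*(-2) - 2 = -6*(-2) - 2 = 12 - 2 = 10)
p = 98 (p = 83 - (-1)*15 = 83 - 1*(-15) = 83 + 15 = 98)
K(1, N) + p = 10 + 98 = 108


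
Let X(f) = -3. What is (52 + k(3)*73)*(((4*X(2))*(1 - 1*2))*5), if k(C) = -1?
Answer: -1260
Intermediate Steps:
(52 + k(3)*73)*(((4*X(2))*(1 - 1*2))*5) = (52 - 1*73)*(((4*(-3))*(1 - 1*2))*5) = (52 - 73)*(-12*(1 - 2)*5) = -21*(-12*(-1))*5 = -252*5 = -21*60 = -1260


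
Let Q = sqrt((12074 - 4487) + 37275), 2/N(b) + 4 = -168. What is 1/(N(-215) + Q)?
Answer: 86/331799351 + 7396*sqrt(44862)/331799351 ≈ 0.0047216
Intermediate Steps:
N(b) = -1/86 (N(b) = 2/(-4 - 168) = 2/(-172) = 2*(-1/172) = -1/86)
Q = sqrt(44862) (Q = sqrt(7587 + 37275) = sqrt(44862) ≈ 211.81)
1/(N(-215) + Q) = 1/(-1/86 + sqrt(44862))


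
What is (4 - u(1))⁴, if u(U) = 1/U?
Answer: 81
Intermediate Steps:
(4 - u(1))⁴ = (4 - 1/1)⁴ = (4 - 1*1)⁴ = (4 - 1)⁴ = 3⁴ = 81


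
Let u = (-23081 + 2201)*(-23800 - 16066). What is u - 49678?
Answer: 832352402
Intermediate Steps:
u = 832402080 (u = -20880*(-39866) = 832402080)
u - 49678 = 832402080 - 49678 = 832352402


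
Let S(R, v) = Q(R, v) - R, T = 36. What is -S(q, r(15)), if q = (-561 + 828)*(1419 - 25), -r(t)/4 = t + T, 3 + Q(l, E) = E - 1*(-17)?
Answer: 372388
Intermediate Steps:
Q(l, E) = 14 + E (Q(l, E) = -3 + (E - 1*(-17)) = -3 + (E + 17) = -3 + (17 + E) = 14 + E)
r(t) = -144 - 4*t (r(t) = -4*(t + 36) = -4*(36 + t) = -144 - 4*t)
q = 372198 (q = 267*1394 = 372198)
S(R, v) = 14 + v - R (S(R, v) = (14 + v) - R = 14 + v - R)
-S(q, r(15)) = -(14 + (-144 - 4*15) - 1*372198) = -(14 + (-144 - 60) - 372198) = -(14 - 204 - 372198) = -1*(-372388) = 372388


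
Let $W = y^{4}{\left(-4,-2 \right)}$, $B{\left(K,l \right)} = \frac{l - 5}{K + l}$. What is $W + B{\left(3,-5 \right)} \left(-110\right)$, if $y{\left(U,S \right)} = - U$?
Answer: $-294$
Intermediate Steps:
$B{\left(K,l \right)} = \frac{-5 + l}{K + l}$
$W = 256$ ($W = \left(\left(-1\right) \left(-4\right)\right)^{4} = 4^{4} = 256$)
$W + B{\left(3,-5 \right)} \left(-110\right) = 256 + \frac{-5 - 5}{3 - 5} \left(-110\right) = 256 + \frac{1}{-2} \left(-10\right) \left(-110\right) = 256 + \left(- \frac{1}{2}\right) \left(-10\right) \left(-110\right) = 256 + 5 \left(-110\right) = 256 - 550 = -294$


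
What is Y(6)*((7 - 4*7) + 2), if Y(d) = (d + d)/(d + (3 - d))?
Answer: -76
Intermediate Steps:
Y(d) = 2*d/3 (Y(d) = (2*d)/3 = (2*d)*(⅓) = 2*d/3)
Y(6)*((7 - 4*7) + 2) = ((⅔)*6)*((7 - 4*7) + 2) = 4*((7 - 28) + 2) = 4*(-21 + 2) = 4*(-19) = -76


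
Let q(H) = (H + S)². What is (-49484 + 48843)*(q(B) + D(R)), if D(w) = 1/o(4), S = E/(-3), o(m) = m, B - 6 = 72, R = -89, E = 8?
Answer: -130964633/36 ≈ -3.6379e+6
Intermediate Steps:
B = 78 (B = 6 + 72 = 78)
S = -8/3 (S = 8/(-3) = 8*(-⅓) = -8/3 ≈ -2.6667)
q(H) = (-8/3 + H)² (q(H) = (H - 8/3)² = (-8/3 + H)²)
D(w) = ¼ (D(w) = 1/4 = ¼)
(-49484 + 48843)*(q(B) + D(R)) = (-49484 + 48843)*((-8 + 3*78)²/9 + ¼) = -641*((-8 + 234)²/9 + ¼) = -641*((⅑)*226² + ¼) = -641*((⅑)*51076 + ¼) = -641*(51076/9 + ¼) = -641*204313/36 = -130964633/36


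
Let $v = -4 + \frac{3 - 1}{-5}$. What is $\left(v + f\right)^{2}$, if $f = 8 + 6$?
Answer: $\frac{2304}{25} \approx 92.16$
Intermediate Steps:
$f = 14$
$v = - \frac{22}{5}$ ($v = -4 + 2 \left(- \frac{1}{5}\right) = -4 - \frac{2}{5} = - \frac{22}{5} \approx -4.4$)
$\left(v + f\right)^{2} = \left(- \frac{22}{5} + 14\right)^{2} = \left(\frac{48}{5}\right)^{2} = \frac{2304}{25}$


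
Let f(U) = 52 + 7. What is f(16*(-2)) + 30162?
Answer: 30221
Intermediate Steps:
f(U) = 59
f(16*(-2)) + 30162 = 59 + 30162 = 30221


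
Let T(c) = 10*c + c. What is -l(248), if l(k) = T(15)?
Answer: -165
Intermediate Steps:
T(c) = 11*c
l(k) = 165 (l(k) = 11*15 = 165)
-l(248) = -1*165 = -165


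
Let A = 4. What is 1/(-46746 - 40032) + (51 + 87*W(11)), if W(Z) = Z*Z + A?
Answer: 948136427/86778 ≈ 10926.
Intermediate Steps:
W(Z) = 4 + Z² (W(Z) = Z*Z + 4 = Z² + 4 = 4 + Z²)
1/(-46746 - 40032) + (51 + 87*W(11)) = 1/(-46746 - 40032) + (51 + 87*(4 + 11²)) = 1/(-86778) + (51 + 87*(4 + 121)) = -1/86778 + (51 + 87*125) = -1/86778 + (51 + 10875) = -1/86778 + 10926 = 948136427/86778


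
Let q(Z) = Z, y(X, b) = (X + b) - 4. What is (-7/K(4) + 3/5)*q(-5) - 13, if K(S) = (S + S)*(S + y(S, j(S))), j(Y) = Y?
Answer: -989/64 ≈ -15.453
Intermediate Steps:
y(X, b) = -4 + X + b
K(S) = 2*S*(-4 + 3*S) (K(S) = (S + S)*(S + (-4 + S + S)) = (2*S)*(S + (-4 + 2*S)) = (2*S)*(-4 + 3*S) = 2*S*(-4 + 3*S))
(-7/K(4) + 3/5)*q(-5) - 13 = (-7*1/(8*(-4 + 3*4)) + 3/5)*(-5) - 13 = (-7*1/(8*(-4 + 12)) + 3*(⅕))*(-5) - 13 = (-7/(2*4*8) + ⅗)*(-5) - 13 = (-7/64 + ⅗)*(-5) - 13 = (157/320)*(-5) - 13 = -157/64 - 13 = -989/64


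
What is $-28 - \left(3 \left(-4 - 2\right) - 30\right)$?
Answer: $20$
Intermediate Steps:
$-28 - \left(3 \left(-4 - 2\right) - 30\right) = -28 - \left(3 \left(-6\right) - 30\right) = -28 - \left(-18 - 30\right) = -28 - -48 = -28 + 48 = 20$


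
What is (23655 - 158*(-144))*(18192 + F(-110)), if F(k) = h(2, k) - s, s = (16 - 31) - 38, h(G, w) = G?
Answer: 846788529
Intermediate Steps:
s = -53 (s = -15 - 38 = -53)
F(k) = 55 (F(k) = 2 - 1*(-53) = 2 + 53 = 55)
(23655 - 158*(-144))*(18192 + F(-110)) = (23655 - 158*(-144))*(18192 + 55) = (23655 + 22752)*18247 = 46407*18247 = 846788529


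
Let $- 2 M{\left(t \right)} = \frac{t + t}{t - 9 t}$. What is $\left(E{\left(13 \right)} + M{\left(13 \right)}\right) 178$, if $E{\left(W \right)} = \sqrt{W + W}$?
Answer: $\frac{89}{4} + 178 \sqrt{26} \approx 929.88$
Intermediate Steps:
$M{\left(t \right)} = \frac{1}{8}$ ($M{\left(t \right)} = - \frac{\left(t + t\right) \frac{1}{t - 9 t}}{2} = - \frac{2 t \frac{1}{\left(-8\right) t}}{2} = - \frac{2 t \left(- \frac{1}{8 t}\right)}{2} = \left(- \frac{1}{2}\right) \left(- \frac{1}{4}\right) = \frac{1}{8}$)
$E{\left(W \right)} = \sqrt{2} \sqrt{W}$ ($E{\left(W \right)} = \sqrt{2 W} = \sqrt{2} \sqrt{W}$)
$\left(E{\left(13 \right)} + M{\left(13 \right)}\right) 178 = \left(\sqrt{2} \sqrt{13} + \frac{1}{8}\right) 178 = \left(\sqrt{26} + \frac{1}{8}\right) 178 = \left(\frac{1}{8} + \sqrt{26}\right) 178 = \frac{89}{4} + 178 \sqrt{26}$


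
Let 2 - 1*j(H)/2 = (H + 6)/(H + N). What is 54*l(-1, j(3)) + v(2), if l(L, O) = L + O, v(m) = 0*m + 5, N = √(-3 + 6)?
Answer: -319 + 162*√3 ≈ -38.408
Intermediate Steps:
N = √3 ≈ 1.7320
j(H) = 4 - 2*(6 + H)/(H + √3) (j(H) = 4 - 2*(H + 6)/(H + √3) = 4 - 2*(6 + H)/(H + √3))
v(m) = 5 (v(m) = 0 + 5 = 5)
54*l(-1, j(3)) + v(2) = 54*(-1 + 2*(-6 + 3 + 2*√3)/(3 + √3)) + 5 = 54*(-1 + 2*(-3 + 2*√3)/(3 + √3)) + 5 = (-54 + 108*(-3 + 2*√3)/(3 + √3)) + 5 = -49 + 108*(-3 + 2*√3)/(3 + √3)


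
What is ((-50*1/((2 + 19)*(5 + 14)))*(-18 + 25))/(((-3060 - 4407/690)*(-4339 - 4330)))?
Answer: -11500/348496686777 ≈ -3.2999e-8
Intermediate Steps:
((-50*1/((2 + 19)*(5 + 14)))*(-18 + 25))/(((-3060 - 4407/690)*(-4339 - 4330))) = (-50/(21*19)*7)/(((-3060 - 4407*1/690)*(-8669))) = (-50/399*7)/(((-3060 - 1469/230)*(-8669))) = (-50*1/399*7)/((-705269/230*(-8669))) = (-50/399*7)/(6113976961/230) = -50/57*230/6113976961 = -11500/348496686777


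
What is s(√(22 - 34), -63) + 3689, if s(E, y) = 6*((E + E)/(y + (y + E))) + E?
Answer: (3575*√3 + 232413*I)/(√3 + 63*I) ≈ 3689.0 + 3.1344*I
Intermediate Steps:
s(E, y) = E + 12*E/(E + 2*y) (s(E, y) = 6*((2*E)/(y + (E + y))) + E = 6*((2*E)/(E + 2*y)) + E = 6*(2*E/(E + 2*y)) + E = 12*E/(E + 2*y) + E = E + 12*E/(E + 2*y))
s(√(22 - 34), -63) + 3689 = √(22 - 34)*(12 + √(22 - 34) + 2*(-63))/(√(22 - 34) + 2*(-63)) + 3689 = √(-12)*(12 + √(-12) - 126)/(√(-12) - 126) + 3689 = (2*I*√3)*(12 + 2*I*√3 - 126)/(2*I*√3 - 126) + 3689 = (2*I*√3)*(-114 + 2*I*√3)/(-126 + 2*I*√3) + 3689 = 2*I*√3*(-114 + 2*I*√3)/(-126 + 2*I*√3) + 3689 = 3689 + 2*I*√3*(-114 + 2*I*√3)/(-126 + 2*I*√3)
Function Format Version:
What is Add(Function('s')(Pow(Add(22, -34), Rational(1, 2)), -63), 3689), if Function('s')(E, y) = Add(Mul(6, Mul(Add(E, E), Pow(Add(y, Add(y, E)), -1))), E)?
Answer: Mul(Pow(Add(Pow(3, Rational(1, 2)), Mul(63, I)), -1), Add(Mul(3575, Pow(3, Rational(1, 2))), Mul(232413, I))) ≈ Add(3689.0, Mul(3.1344, I))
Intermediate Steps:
Function('s')(E, y) = Add(E, Mul(12, E, Pow(Add(E, Mul(2, y)), -1))) (Function('s')(E, y) = Add(Mul(6, Mul(Mul(2, E), Pow(Add(y, Add(E, y)), -1))), E) = Add(Mul(6, Mul(Mul(2, E), Pow(Add(E, Mul(2, y)), -1))), E) = Add(Mul(6, Mul(2, E, Pow(Add(E, Mul(2, y)), -1))), E) = Add(Mul(12, E, Pow(Add(E, Mul(2, y)), -1)), E) = Add(E, Mul(12, E, Pow(Add(E, Mul(2, y)), -1))))
Add(Function('s')(Pow(Add(22, -34), Rational(1, 2)), -63), 3689) = Add(Mul(Pow(Add(22, -34), Rational(1, 2)), Pow(Add(Pow(Add(22, -34), Rational(1, 2)), Mul(2, -63)), -1), Add(12, Pow(Add(22, -34), Rational(1, 2)), Mul(2, -63))), 3689) = Add(Mul(Pow(-12, Rational(1, 2)), Pow(Add(Pow(-12, Rational(1, 2)), -126), -1), Add(12, Pow(-12, Rational(1, 2)), -126)), 3689) = Add(Mul(Mul(2, I, Pow(3, Rational(1, 2))), Pow(Add(Mul(2, I, Pow(3, Rational(1, 2))), -126), -1), Add(12, Mul(2, I, Pow(3, Rational(1, 2))), -126)), 3689) = Add(Mul(Mul(2, I, Pow(3, Rational(1, 2))), Pow(Add(-126, Mul(2, I, Pow(3, Rational(1, 2)))), -1), Add(-114, Mul(2, I, Pow(3, Rational(1, 2))))), 3689) = Add(Mul(2, I, Pow(3, Rational(1, 2)), Pow(Add(-126, Mul(2, I, Pow(3, Rational(1, 2)))), -1), Add(-114, Mul(2, I, Pow(3, Rational(1, 2))))), 3689) = Add(3689, Mul(2, I, Pow(3, Rational(1, 2)), Pow(Add(-126, Mul(2, I, Pow(3, Rational(1, 2)))), -1), Add(-114, Mul(2, I, Pow(3, Rational(1, 2))))))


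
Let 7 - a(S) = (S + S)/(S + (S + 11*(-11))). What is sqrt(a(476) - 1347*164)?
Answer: I*sqrt(152546406573)/831 ≈ 470.0*I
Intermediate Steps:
a(S) = 7 - 2*S/(-121 + 2*S) (a(S) = 7 - (S + S)/(S + (S + 11*(-11))) = 7 - 2*S/(S + (S - 121)) = 7 - 2*S/(S + (-121 + S)) = 7 - 2*S/(-121 + 2*S))
sqrt(a(476) - 1347*164) = sqrt((-847 + 12*476)/(-121 + 2*476) - 1347*164) = sqrt((-847 + 5712)/(-121 + 952) - 220908) = sqrt(4865/831 - 220908) = sqrt(-183569683/831) = I*sqrt(152546406573)/831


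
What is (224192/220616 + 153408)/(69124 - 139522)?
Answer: -2115280220/970682823 ≈ -2.1792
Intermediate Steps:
(224192/220616 + 153408)/(69124 - 139522) = (224192*(1/220616) + 153408)/(-70398) = (28024/27577 + 153408)*(-1/70398) = (4230560440/27577)*(-1/70398) = -2115280220/970682823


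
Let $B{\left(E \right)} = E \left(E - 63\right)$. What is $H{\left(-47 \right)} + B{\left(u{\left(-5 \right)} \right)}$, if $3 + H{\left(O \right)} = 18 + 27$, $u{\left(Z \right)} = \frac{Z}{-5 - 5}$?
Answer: $\frac{43}{4} \approx 10.75$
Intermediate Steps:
$u{\left(Z \right)} = - \frac{Z}{10}$ ($u{\left(Z \right)} = \frac{Z}{-10} = Z \left(- \frac{1}{10}\right) = - \frac{Z}{10}$)
$B{\left(E \right)} = E \left(-63 + E\right)$
$H{\left(O \right)} = 42$ ($H{\left(O \right)} = -3 + \left(18 + 27\right) = -3 + 45 = 42$)
$H{\left(-47 \right)} + B{\left(u{\left(-5 \right)} \right)} = 42 + \left(- \frac{1}{10}\right) \left(-5\right) \left(-63 - - \frac{1}{2}\right) = 42 + \frac{-63 + \frac{1}{2}}{2} = 42 + \frac{1}{2} \left(- \frac{125}{2}\right) = 42 - \frac{125}{4} = \frac{43}{4}$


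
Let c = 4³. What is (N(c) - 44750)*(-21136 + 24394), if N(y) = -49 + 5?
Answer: -145938852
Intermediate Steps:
c = 64
N(y) = -44
(N(c) - 44750)*(-21136 + 24394) = (-44 - 44750)*(-21136 + 24394) = -44794*3258 = -145938852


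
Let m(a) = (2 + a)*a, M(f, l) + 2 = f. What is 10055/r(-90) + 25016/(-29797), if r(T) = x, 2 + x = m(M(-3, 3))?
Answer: 299283627/387361 ≈ 772.62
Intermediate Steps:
M(f, l) = -2 + f
m(a) = a*(2 + a)
x = 13 (x = -2 + (-2 - 3)*(2 + (-2 - 3)) = -2 - 5*(2 - 5) = -2 - 5*(-3) = -2 + 15 = 13)
r(T) = 13
10055/r(-90) + 25016/(-29797) = 10055/13 + 25016/(-29797) = 10055*(1/13) + 25016*(-1/29797) = 10055/13 - 25016/29797 = 299283627/387361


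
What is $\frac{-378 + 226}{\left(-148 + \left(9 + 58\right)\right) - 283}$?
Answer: $\frac{38}{91} \approx 0.41758$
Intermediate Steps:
$\frac{-378 + 226}{\left(-148 + \left(9 + 58\right)\right) - 283} = - \frac{152}{\left(-148 + 67\right) - 283} = - \frac{152}{-81 - 283} = - \frac{152}{-364} = \left(-152\right) \left(- \frac{1}{364}\right) = \frac{38}{91}$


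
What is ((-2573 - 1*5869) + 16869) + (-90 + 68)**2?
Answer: 8911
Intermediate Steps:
((-2573 - 1*5869) + 16869) + (-90 + 68)**2 = ((-2573 - 5869) + 16869) + (-22)**2 = (-8442 + 16869) + 484 = 8427 + 484 = 8911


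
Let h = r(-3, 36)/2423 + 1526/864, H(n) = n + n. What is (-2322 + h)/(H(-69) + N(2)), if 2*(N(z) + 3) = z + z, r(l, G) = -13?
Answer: 2428677859/145496304 ≈ 16.692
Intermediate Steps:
H(n) = 2*n
N(z) = -3 + z (N(z) = -3 + (z + z)/2 = -3 + (2*z)/2 = -3 + z)
h = 1843133/1046736 (h = -13/2423 + 1526/864 = -13*1/2423 + 1526*(1/864) = -13/2423 + 763/432 = 1843133/1046736 ≈ 1.7608)
(-2322 + h)/(H(-69) + N(2)) = (-2322 + 1843133/1046736)/(2*(-69) + (-3 + 2)) = -2428677859/(1046736*(-138 - 1)) = -2428677859/1046736/(-139) = -2428677859/1046736*(-1/139) = 2428677859/145496304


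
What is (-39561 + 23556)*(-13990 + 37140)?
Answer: -370515750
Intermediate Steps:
(-39561 + 23556)*(-13990 + 37140) = -16005*23150 = -370515750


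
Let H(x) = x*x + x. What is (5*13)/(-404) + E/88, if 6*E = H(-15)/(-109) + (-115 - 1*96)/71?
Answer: -70229429/412705392 ≈ -0.17017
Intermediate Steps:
H(x) = x + x² (H(x) = x² + x = x + x²)
E = -37909/46434 (E = (-15*(1 - 15)/(-109) + (-115 - 1*96)/71)/6 = (-15*(-14)*(-1/109) + (-115 - 96)*(1/71))/6 = (210*(-1/109) - 211*1/71)/6 = (-210/109 - 211/71)/6 = (⅙)*(-37909/7739) = -37909/46434 ≈ -0.81641)
(5*13)/(-404) + E/88 = (5*13)/(-404) - 37909/46434/88 = 65*(-1/404) - 37909/46434*1/88 = -65/404 - 37909/4086192 = -70229429/412705392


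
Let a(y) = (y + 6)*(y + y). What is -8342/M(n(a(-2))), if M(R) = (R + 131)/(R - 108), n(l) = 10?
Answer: 817516/141 ≈ 5798.0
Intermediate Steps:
a(y) = 2*y*(6 + y) (a(y) = (6 + y)*(2*y) = 2*y*(6 + y))
M(R) = (131 + R)/(-108 + R)
-8342/M(n(a(-2))) = -8342*(-108 + 10)/(131 + 10) = -8342/(141/(-98)) = -8342/((-1/98*141)) = -8342/(-141/98) = -8342*(-98/141) = 817516/141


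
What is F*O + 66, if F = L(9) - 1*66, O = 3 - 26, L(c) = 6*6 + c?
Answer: 549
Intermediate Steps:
L(c) = 36 + c
O = -23
F = -21 (F = (36 + 9) - 1*66 = 45 - 66 = -21)
F*O + 66 = -21*(-23) + 66 = 483 + 66 = 549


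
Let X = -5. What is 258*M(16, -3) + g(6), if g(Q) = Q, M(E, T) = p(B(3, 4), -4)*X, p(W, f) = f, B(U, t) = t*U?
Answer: 5166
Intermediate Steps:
B(U, t) = U*t
M(E, T) = 20 (M(E, T) = -4*(-5) = 20)
258*M(16, -3) + g(6) = 258*20 + 6 = 5160 + 6 = 5166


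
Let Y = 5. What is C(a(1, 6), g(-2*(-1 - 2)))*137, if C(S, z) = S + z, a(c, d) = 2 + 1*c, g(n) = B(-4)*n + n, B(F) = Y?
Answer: 5343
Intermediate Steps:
B(F) = 5
g(n) = 6*n (g(n) = 5*n + n = 6*n)
a(c, d) = 2 + c
C(a(1, 6), g(-2*(-1 - 2)))*137 = ((2 + 1) + 6*(-2*(-1 - 2)))*137 = (3 + 6*(-2*(-3)))*137 = (3 + 6*6)*137 = (3 + 36)*137 = 39*137 = 5343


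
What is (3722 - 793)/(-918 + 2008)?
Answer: 2929/1090 ≈ 2.6872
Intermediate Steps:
(3722 - 793)/(-918 + 2008) = 2929/1090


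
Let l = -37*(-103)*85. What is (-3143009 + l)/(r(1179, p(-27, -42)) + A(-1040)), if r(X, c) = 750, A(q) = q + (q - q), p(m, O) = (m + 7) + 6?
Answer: 1409537/145 ≈ 9720.9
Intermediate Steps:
p(m, O) = 13 + m (p(m, O) = (7 + m) + 6 = 13 + m)
A(q) = q (A(q) = q + 0 = q)
l = 323935 (l = 3811*85 = 323935)
(-3143009 + l)/(r(1179, p(-27, -42)) + A(-1040)) = (-3143009 + 323935)/(750 - 1040) = -2819074/(-290) = -2819074*(-1/290) = 1409537/145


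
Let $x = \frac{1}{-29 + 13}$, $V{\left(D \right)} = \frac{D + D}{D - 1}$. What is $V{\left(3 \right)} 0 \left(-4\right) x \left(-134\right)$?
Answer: $0$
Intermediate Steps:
$V{\left(D \right)} = \frac{2 D}{-1 + D}$
$x = - \frac{1}{16}$ ($x = \frac{1}{-16} = - \frac{1}{16} \approx -0.0625$)
$V{\left(3 \right)} 0 \left(-4\right) x \left(-134\right) = 2 \cdot 3 \frac{1}{-1 + 3} \cdot 0 \left(-4\right) \left(- \frac{1}{16}\right) \left(-134\right) = 2 \cdot 3 \cdot \frac{1}{2} \cdot 0 \left(-4\right) \left(- \frac{1}{16}\right) \left(-134\right) = 3 \cdot 0 \left(-4\right) \left(- \frac{1}{16}\right) \left(-134\right) = 0 \left(-4\right) \left(- \frac{1}{16}\right) \left(-134\right) = 0 \left(- \frac{1}{16}\right) \left(-134\right) = 0 \left(-134\right) = 0$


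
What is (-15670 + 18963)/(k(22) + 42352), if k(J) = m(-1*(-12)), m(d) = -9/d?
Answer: 13172/169405 ≈ 0.077754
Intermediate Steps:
k(J) = -¾ (k(J) = -9/((-1*(-12))) = -9/12 = -9*1/12 = -¾)
(-15670 + 18963)/(k(22) + 42352) = (-15670 + 18963)/(-¾ + 42352) = 3293/(169405/4) = 3293*(4/169405) = 13172/169405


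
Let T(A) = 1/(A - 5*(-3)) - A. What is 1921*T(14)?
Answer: -778005/29 ≈ -26828.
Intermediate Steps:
T(A) = 1/(15 + A) - A (T(A) = 1/(A + 15) - A = 1/(15 + A) - A)
1921*T(14) = 1921*((1 - 1*14**2 - 15*14)/(15 + 14)) = 1921*((1 - 1*196 - 210)/29) = 1921*((1 - 196 - 210)/29) = 1921*((1/29)*(-405)) = 1921*(-405/29) = -778005/29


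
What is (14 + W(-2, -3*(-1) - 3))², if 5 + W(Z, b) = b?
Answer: 81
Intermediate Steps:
W(Z, b) = -5 + b
(14 + W(-2, -3*(-1) - 3))² = (14 + (-5 + (-3*(-1) - 3)))² = (14 + (-5 + (3 - 3)))² = (14 + (-5 + 0))² = (14 - 5)² = 9² = 81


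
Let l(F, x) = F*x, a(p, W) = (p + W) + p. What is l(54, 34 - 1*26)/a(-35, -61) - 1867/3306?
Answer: -1672769/433086 ≈ -3.8624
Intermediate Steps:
a(p, W) = W + 2*p (a(p, W) = (W + p) + p = W + 2*p)
l(54, 34 - 1*26)/a(-35, -61) - 1867/3306 = (54*(34 - 1*26))/(-61 + 2*(-35)) - 1867/3306 = (54*(34 - 26))/(-61 - 70) - 1867*1/3306 = (54*8)/(-131) - 1867/3306 = 432*(-1/131) - 1867/3306 = -432/131 - 1867/3306 = -1672769/433086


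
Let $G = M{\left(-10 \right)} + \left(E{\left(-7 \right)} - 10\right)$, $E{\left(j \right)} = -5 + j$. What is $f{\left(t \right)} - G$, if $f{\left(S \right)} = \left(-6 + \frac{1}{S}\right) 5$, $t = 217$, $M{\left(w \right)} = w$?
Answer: $\frac{439}{217} \approx 2.023$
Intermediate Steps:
$f{\left(S \right)} = -30 + \frac{5}{S}$
$G = -32$ ($G = -10 - 22 = -32$)
$f{\left(t \right)} - G = \left(-30 + \frac{5}{217}\right) - -32 = \left(-30 + 5 \cdot \frac{1}{217}\right) + 32 = \left(-30 + \frac{5}{217}\right) + 32 = - \frac{6505}{217} + 32 = \frac{439}{217}$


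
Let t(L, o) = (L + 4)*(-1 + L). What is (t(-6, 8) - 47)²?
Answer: 1089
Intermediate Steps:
t(L, o) = (-1 + L)*(4 + L) (t(L, o) = (4 + L)*(-1 + L) = (-1 + L)*(4 + L))
(t(-6, 8) - 47)² = ((-4 + (-6)² + 3*(-6)) - 47)² = ((-4 + 36 - 18) - 47)² = (14 - 47)² = (-33)² = 1089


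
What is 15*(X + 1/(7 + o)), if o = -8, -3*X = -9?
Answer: 30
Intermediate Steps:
X = 3 (X = -⅓*(-9) = 3)
15*(X + 1/(7 + o)) = 15*(3 + 1/(7 - 8)) = 15*(3 + 1/(-1)) = 15*(3 - 1) = 15*2 = 30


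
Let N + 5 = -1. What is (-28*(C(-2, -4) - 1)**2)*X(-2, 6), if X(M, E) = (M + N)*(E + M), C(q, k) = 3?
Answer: 3584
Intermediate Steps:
N = -6 (N = -5 - 1 = -6)
X(M, E) = (-6 + M)*(E + M) (X(M, E) = (M - 6)*(E + M) = (-6 + M)*(E + M))
(-28*(C(-2, -4) - 1)**2)*X(-2, 6) = (-28*(3 - 1)**2)*((-2)**2 - 6*6 - 6*(-2) + 6*(-2)) = (-28*2**2)*(4 - 36 + 12 - 12) = -28*4*(-32) = -112*(-32) = 3584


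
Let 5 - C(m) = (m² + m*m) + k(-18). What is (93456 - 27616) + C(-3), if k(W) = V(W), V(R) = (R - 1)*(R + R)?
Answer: 65143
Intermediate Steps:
V(R) = 2*R*(-1 + R) (V(R) = (-1 + R)*(2*R) = 2*R*(-1 + R))
k(W) = 2*W*(-1 + W)
C(m) = -679 - 2*m² (C(m) = 5 - ((m² + m*m) + 2*(-18)*(-1 - 18)) = 5 - ((m² + m²) + 2*(-18)*(-19)) = 5 - (2*m² + 684) = 5 - (684 + 2*m²) = 5 + (-684 - 2*m²) = -679 - 2*m²)
(93456 - 27616) + C(-3) = (93456 - 27616) + (-679 - 2*(-3)²) = 65840 + (-679 - 2*9) = 65840 + (-679 - 18) = 65840 - 697 = 65143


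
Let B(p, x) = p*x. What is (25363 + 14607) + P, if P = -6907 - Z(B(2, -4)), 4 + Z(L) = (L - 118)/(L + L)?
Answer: 264473/8 ≈ 33059.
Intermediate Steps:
Z(L) = -4 + (-118 + L)/(2*L) (Z(L) = -4 + (L - 118)/(L + L) = -4 + (-118 + L)/((2*L)) = -4 + (-118 + L)*(1/(2*L)) = -4 + (-118 + L)/(2*L))
P = -55287/8 (P = -6907 - (-7/2 - 59/(2*(-4))) = -6907 - (-7/2 - 59/(-8)) = -6907 - (-7/2 - 59*(-1/8)) = -6907 - (-7/2 + 59/8) = -6907 - 1*31/8 = -6907 - 31/8 = -55287/8 ≈ -6910.9)
(25363 + 14607) + P = (25363 + 14607) - 55287/8 = 39970 - 55287/8 = 264473/8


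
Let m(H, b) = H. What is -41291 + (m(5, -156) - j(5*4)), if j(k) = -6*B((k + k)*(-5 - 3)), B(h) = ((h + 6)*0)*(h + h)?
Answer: -41286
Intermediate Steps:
B(h) = 0 (B(h) = ((6 + h)*0)*(2*h) = 0*(2*h) = 0)
j(k) = 0 (j(k) = -6*0 = 0)
-41291 + (m(5, -156) - j(5*4)) = -41291 + (5 - 1*0) = -41291 + (5 + 0) = -41291 + 5 = -41286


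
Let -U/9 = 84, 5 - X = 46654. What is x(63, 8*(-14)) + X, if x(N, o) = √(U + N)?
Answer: -46649 + 3*I*√77 ≈ -46649.0 + 26.325*I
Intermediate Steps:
X = -46649 (X = 5 - 1*46654 = 5 - 46654 = -46649)
U = -756 (U = -9*84 = -756)
x(N, o) = √(-756 + N)
x(63, 8*(-14)) + X = √(-756 + 63) - 46649 = √(-693) - 46649 = 3*I*√77 - 46649 = -46649 + 3*I*√77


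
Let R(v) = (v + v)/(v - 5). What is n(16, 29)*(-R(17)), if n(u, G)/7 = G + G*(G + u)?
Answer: -79373/3 ≈ -26458.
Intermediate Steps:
n(u, G) = 7*G + 7*G*(G + u) (n(u, G) = 7*(G + G*(G + u)) = 7*G + 7*G*(G + u))
R(v) = 2*v/(-5 + v) (R(v) = (2*v)/(-5 + v) = 2*v/(-5 + v))
n(16, 29)*(-R(17)) = (7*29*(1 + 29 + 16))*(-2*17/(-5 + 17)) = (7*29*46)*(-2*17/12) = 9338*(-2*17/12) = 9338*(-1*17/6) = 9338*(-17/6) = -79373/3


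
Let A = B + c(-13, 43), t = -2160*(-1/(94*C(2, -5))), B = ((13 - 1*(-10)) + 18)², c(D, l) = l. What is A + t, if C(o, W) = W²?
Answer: 405356/235 ≈ 1724.9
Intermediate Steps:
B = 1681 (B = ((13 + 10) + 18)² = (23 + 18)² = 41² = 1681)
t = 216/235 (t = -2160/((-5)²*(-94)) = -2160/(25*(-94)) = -2160/(-2350) = -2160*(-1/2350) = 216/235 ≈ 0.91915)
A = 1724 (A = 1681 + 43 = 1724)
A + t = 1724 + 216/235 = 405356/235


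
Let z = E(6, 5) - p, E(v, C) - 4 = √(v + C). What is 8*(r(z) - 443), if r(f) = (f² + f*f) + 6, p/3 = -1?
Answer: -2536 + 224*√11 ≈ -1793.1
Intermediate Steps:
p = -3 (p = 3*(-1) = -3)
E(v, C) = 4 + √(C + v) (E(v, C) = 4 + √(v + C) = 4 + √(C + v))
z = 7 + √11 (z = (4 + √(5 + 6)) - 1*(-3) = (4 + √11) + 3 = 7 + √11 ≈ 10.317)
r(f) = 6 + 2*f² (r(f) = (f² + f²) + 6 = 2*f² + 6 = 6 + 2*f²)
8*(r(z) - 443) = 8*((6 + 2*(7 + √11)²) - 443) = 8*(-437 + 2*(7 + √11)²) = -3496 + 16*(7 + √11)²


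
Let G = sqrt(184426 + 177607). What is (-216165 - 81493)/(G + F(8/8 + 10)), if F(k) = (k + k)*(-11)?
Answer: -72033236/303469 - 297658*sqrt(362033)/303469 ≈ -827.54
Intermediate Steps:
G = sqrt(362033) ≈ 601.69
F(k) = -22*k (F(k) = (2*k)*(-11) = -22*k)
(-216165 - 81493)/(G + F(8/8 + 10)) = (-216165 - 81493)/(sqrt(362033) - 22*(8/8 + 10)) = -297658/(sqrt(362033) - 22*(8*(1/8) + 10)) = -297658/(sqrt(362033) - 22*(1 + 10)) = -297658/(sqrt(362033) - 22*11) = -297658/(sqrt(362033) - 242) = -297658/(-242 + sqrt(362033))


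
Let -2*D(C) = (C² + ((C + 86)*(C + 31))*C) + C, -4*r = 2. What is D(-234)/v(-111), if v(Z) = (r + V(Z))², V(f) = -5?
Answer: 13951548/121 ≈ 1.1530e+5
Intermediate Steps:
r = -½ (r = -¼*2 = -½ ≈ -0.50000)
v(Z) = 121/4 (v(Z) = (-½ - 5)² = (-11/2)² = 121/4)
D(C) = -C/2 - C²/2 - C*(31 + C)*(86 + C)/2 (D(C) = -((C² + ((C + 86)*(C + 31))*C) + C)/2 = -((C² + ((86 + C)*(31 + C))*C) + C)/2 = -((C² + ((31 + C)*(86 + C))*C) + C)/2 = -((C² + C*(31 + C)*(86 + C)) + C)/2 = -(C + C² + C*(31 + C)*(86 + C))/2 = -C/2 - C²/2 - C*(31 + C)*(86 + C)/2)
D(-234)/v(-111) = (-½*(-234)*(2667 + (-234)² + 118*(-234)))/(121/4) = -½*(-234)*(2667 + 54756 - 27612)*(4/121) = -½*(-234)*29811*(4/121) = 3487887*(4/121) = 13951548/121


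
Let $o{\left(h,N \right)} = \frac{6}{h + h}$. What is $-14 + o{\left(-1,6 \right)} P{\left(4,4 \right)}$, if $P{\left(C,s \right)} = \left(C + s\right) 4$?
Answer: $-110$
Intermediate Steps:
$P{\left(C,s \right)} = 4 C + 4 s$
$o{\left(h,N \right)} = \frac{3}{h}$ ($o{\left(h,N \right)} = \frac{6}{2 h} = 6 \frac{1}{2 h} = \frac{3}{h}$)
$-14 + o{\left(-1,6 \right)} P{\left(4,4 \right)} = -14 + \frac{3}{-1} \left(4 \cdot 4 + 4 \cdot 4\right) = -14 + 3 \left(-1\right) \left(16 + 16\right) = -14 - 96 = -110$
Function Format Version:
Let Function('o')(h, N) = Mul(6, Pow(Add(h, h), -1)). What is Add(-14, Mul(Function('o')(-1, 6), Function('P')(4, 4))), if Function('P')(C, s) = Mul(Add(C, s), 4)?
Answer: -110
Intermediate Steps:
Function('P')(C, s) = Add(Mul(4, C), Mul(4, s))
Function('o')(h, N) = Mul(3, Pow(h, -1)) (Function('o')(h, N) = Mul(6, Pow(Mul(2, h), -1)) = Mul(6, Mul(Rational(1, 2), Pow(h, -1))) = Mul(3, Pow(h, -1)))
Add(-14, Mul(Function('o')(-1, 6), Function('P')(4, 4))) = Add(-14, Mul(Mul(3, Pow(-1, -1)), Add(Mul(4, 4), Mul(4, 4)))) = Add(-14, Mul(Mul(3, -1), Add(16, 16))) = Add(-14, Mul(-3, 32)) = Add(-14, -96) = -110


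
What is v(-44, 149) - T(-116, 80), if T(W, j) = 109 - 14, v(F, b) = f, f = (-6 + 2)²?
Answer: -79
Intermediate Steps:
f = 16 (f = (-4)² = 16)
v(F, b) = 16
T(W, j) = 95
v(-44, 149) - T(-116, 80) = 16 - 1*95 = 16 - 95 = -79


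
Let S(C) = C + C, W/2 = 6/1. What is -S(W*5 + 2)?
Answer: -124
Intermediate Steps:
W = 12 (W = 2*(6/1) = 2*(6*1) = 2*6 = 12)
S(C) = 2*C
-S(W*5 + 2) = -2*(12*5 + 2) = -2*(60 + 2) = -2*62 = -1*124 = -124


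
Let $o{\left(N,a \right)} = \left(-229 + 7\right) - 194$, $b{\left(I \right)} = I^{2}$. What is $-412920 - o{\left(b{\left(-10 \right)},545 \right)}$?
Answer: $-412504$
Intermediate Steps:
$o{\left(N,a \right)} = -416$ ($o{\left(N,a \right)} = -222 - 194 = -416$)
$-412920 - o{\left(b{\left(-10 \right)},545 \right)} = -412920 - -416 = -412920 + 416 = -412504$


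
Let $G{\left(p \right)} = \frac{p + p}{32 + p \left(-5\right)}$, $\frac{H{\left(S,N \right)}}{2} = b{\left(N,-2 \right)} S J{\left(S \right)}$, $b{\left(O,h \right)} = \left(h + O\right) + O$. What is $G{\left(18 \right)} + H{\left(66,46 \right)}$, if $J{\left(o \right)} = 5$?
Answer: $\frac{1722582}{29} \approx 59399.0$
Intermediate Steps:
$b{\left(O,h \right)} = h + 2 O$ ($b{\left(O,h \right)} = \left(O + h\right) + O = h + 2 O$)
$H{\left(S,N \right)} = 10 S \left(-2 + 2 N\right)$ ($H{\left(S,N \right)} = 2 \left(-2 + 2 N\right) S 5 = 2 S \left(-2 + 2 N\right) 5 = 2 \cdot 5 S \left(-2 + 2 N\right) = 10 S \left(-2 + 2 N\right)$)
$G{\left(p \right)} = \frac{2 p}{32 - 5 p}$
$G{\left(18 \right)} + H{\left(66,46 \right)} = \left(-2\right) 18 \frac{1}{-32 + 5 \cdot 18} + 20 \cdot 66 \left(-1 + 46\right) = \left(-2\right) 18 \frac{1}{-32 + 90} + 20 \cdot 66 \cdot 45 = \left(-2\right) 18 \cdot \frac{1}{58} + 59400 = - \frac{18}{29} + 59400 = \frac{1722582}{29}$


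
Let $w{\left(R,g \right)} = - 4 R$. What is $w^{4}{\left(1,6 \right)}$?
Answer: $256$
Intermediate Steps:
$w^{4}{\left(1,6 \right)} = \left(\left(-4\right) 1\right)^{4} = \left(-4\right)^{4} = 256$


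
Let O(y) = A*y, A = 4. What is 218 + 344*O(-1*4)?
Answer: -5286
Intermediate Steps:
O(y) = 4*y
218 + 344*O(-1*4) = 218 + 344*(4*(-1*4)) = 218 + 344*(4*(-4)) = 218 + 344*(-16) = 218 - 5504 = -5286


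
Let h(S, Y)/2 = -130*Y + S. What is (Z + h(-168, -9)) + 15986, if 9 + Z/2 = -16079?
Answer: -14186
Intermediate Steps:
Z = -32176 (Z = -18 + 2*(-16079) = -18 - 32158 = -32176)
h(S, Y) = -260*Y + 2*S (h(S, Y) = 2*(-130*Y + S) = 2*(S - 130*Y) = -260*Y + 2*S)
(Z + h(-168, -9)) + 15986 = (-32176 + (-260*(-9) + 2*(-168))) + 15986 = (-32176 + (2340 - 336)) + 15986 = (-32176 + 2004) + 15986 = -30172 + 15986 = -14186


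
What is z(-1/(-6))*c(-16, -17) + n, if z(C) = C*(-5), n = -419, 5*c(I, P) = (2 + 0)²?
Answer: -1259/3 ≈ -419.67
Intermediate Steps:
c(I, P) = ⅘ (c(I, P) = (2 + 0)²/5 = (⅕)*2² = (⅕)*4 = ⅘)
z(C) = -5*C
z(-1/(-6))*c(-16, -17) + n = -(-5)/(-6)*(⅘) - 419 = -(-5)*(-1)/6*(⅘) - 419 = -5*⅙*(⅘) - 419 = -⅚*⅘ - 419 = -⅔ - 419 = -1259/3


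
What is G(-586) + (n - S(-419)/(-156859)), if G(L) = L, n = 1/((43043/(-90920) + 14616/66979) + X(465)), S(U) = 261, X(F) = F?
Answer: -260145822931195970879/443937742038919957 ≈ -586.00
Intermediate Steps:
n = 6089730680/2830170675823 (n = 1/((43043/(-90920) + 14616/66979) + 465) = 1/((43043*(-1/90920) + 14616*(1/66979)) + 465) = 1/((-43043/90920 + 14616/66979) + 465) = 1/(-1554090377/6089730680 + 465) = 1/(2830170675823/6089730680) = 6089730680/2830170675823 ≈ 0.0021517)
G(-586) + (n - S(-419)/(-156859)) = -586 + (6089730680/2830170675823 - 261/(-156859)) = -586 + (6089730680/2830170675823 - 261*(-1)/156859) = -586 + (6089730680/2830170675823 - 1*(-261/156859)) = -586 + (6089730680/2830170675823 + 261/156859) = -586 + 1693903611123923/443937742038919957 = -260145822931195970879/443937742038919957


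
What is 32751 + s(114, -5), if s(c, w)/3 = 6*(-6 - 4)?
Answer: 32571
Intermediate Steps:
s(c, w) = -180 (s(c, w) = 3*(6*(-6 - 4)) = 3*(6*(-10)) = 3*(-60) = -180)
32751 + s(114, -5) = 32751 - 180 = 32571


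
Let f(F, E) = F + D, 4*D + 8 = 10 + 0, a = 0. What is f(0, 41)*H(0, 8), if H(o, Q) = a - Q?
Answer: -4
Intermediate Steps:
D = ½ (D = -2 + (10 + 0)/4 = -2 + (¼)*10 = -2 + 5/2 = ½ ≈ 0.50000)
H(o, Q) = -Q (H(o, Q) = 0 - Q = -Q)
f(F, E) = ½ + F (f(F, E) = F + ½ = ½ + F)
f(0, 41)*H(0, 8) = (½ + 0)*(-1*8) = (½)*(-8) = -4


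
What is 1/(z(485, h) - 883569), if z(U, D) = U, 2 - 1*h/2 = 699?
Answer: -1/883084 ≈ -1.1324e-6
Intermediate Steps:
h = -1394 (h = 4 - 2*699 = 4 - 1398 = -1394)
1/(z(485, h) - 883569) = 1/(485 - 883569) = 1/(-883084) = -1/883084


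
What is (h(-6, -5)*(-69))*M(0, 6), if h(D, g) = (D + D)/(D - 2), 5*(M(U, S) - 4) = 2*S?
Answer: -3312/5 ≈ -662.40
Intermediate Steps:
M(U, S) = 4 + 2*S/5 (M(U, S) = 4 + (2*S)/5 = 4 + 2*S/5)
h(D, g) = 2*D/(-2 + D) (h(D, g) = (2*D)/(-2 + D) = 2*D/(-2 + D))
(h(-6, -5)*(-69))*M(0, 6) = ((2*(-6)/(-2 - 6))*(-69))*(4 + (2/5)*6) = ((2*(-6)/(-8))*(-69))*(4 + 12/5) = ((2*(-6)*(-1/8))*(-69))*(32/5) = ((3/2)*(-69))*(32/5) = -207/2*32/5 = -3312/5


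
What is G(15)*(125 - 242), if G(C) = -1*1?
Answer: 117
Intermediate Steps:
G(C) = -1
G(15)*(125 - 242) = -(125 - 242) = -1*(-117) = 117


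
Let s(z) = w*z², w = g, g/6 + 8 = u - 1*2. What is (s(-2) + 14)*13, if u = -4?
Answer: -4186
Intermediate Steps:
g = -84 (g = -48 + 6*(-4 - 1*2) = -48 + 6*(-4 - 2) = -48 + 6*(-6) = -48 - 36 = -84)
w = -84
s(z) = -84*z²
(s(-2) + 14)*13 = (-84*(-2)² + 14)*13 = (-84*4 + 14)*13 = (-336 + 14)*13 = -322*13 = -4186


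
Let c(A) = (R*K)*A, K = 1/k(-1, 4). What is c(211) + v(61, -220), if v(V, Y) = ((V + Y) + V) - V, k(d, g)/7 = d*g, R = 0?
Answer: -159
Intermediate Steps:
k(d, g) = 7*d*g (k(d, g) = 7*(d*g) = 7*d*g)
K = -1/28 (K = 1/(7*(-1)*4) = 1/(-28) = -1/28 ≈ -0.035714)
c(A) = 0 (c(A) = (0*(-1/28))*A = 0*A = 0)
v(V, Y) = V + Y (v(V, Y) = (Y + 2*V) - V = V + Y)
c(211) + v(61, -220) = 0 + (61 - 220) = 0 - 159 = -159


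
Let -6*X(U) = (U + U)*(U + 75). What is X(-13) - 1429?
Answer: -3481/3 ≈ -1160.3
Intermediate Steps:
X(U) = -U*(75 + U)/3 (X(U) = -(U + U)*(U + 75)/6 = -2*U*(75 + U)/6 = -U*(75 + U)/3)
X(-13) - 1429 = -1/3*(-13)*(75 - 13) - 1429 = -1/3*(-13)*62 - 1429 = 806/3 - 1429 = -3481/3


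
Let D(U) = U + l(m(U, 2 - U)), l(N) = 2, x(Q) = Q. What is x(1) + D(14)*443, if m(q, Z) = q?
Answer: 7089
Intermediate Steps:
D(U) = 2 + U (D(U) = U + 2 = 2 + U)
x(1) + D(14)*443 = 1 + (2 + 14)*443 = 1 + 16*443 = 1 + 7088 = 7089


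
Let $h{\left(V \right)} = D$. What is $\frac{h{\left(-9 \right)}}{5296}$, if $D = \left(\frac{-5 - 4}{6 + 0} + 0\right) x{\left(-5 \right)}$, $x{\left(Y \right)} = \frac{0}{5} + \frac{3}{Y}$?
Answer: $\frac{9}{52960} \approx 0.00016994$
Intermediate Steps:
$x{\left(Y \right)} = \frac{3}{Y}$ ($x{\left(Y \right)} = 0 \cdot \frac{1}{5} + \frac{3}{Y} = 0 + \frac{3}{Y} = \frac{3}{Y}$)
$D = \frac{9}{10}$ ($D = \left(\frac{-5 - 4}{6 + 0} + 0\right) \frac{3}{-5} = \left(- \frac{9}{6} + 0\right) 3 \left(- \frac{1}{5}\right) = \left(\left(-9\right) \frac{1}{6} + 0\right) \left(- \frac{3}{5}\right) = \left(- \frac{3}{2} + 0\right) \left(- \frac{3}{5}\right) = \left(- \frac{3}{2}\right) \left(- \frac{3}{5}\right) = \frac{9}{10} \approx 0.9$)
$h{\left(V \right)} = \frac{9}{10}$
$\frac{h{\left(-9 \right)}}{5296} = \frac{9}{10 \cdot 5296} = \frac{9}{10} \cdot \frac{1}{5296} = \frac{9}{52960}$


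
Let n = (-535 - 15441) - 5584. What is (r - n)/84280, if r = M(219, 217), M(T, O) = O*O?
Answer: 1401/1720 ≈ 0.81454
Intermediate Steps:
n = -21560 (n = -15976 - 5584 = -21560)
M(T, O) = O²
r = 47089 (r = 217² = 47089)
(r - n)/84280 = (47089 - 1*(-21560))/84280 = (47089 + 21560)*(1/84280) = 68649*(1/84280) = 1401/1720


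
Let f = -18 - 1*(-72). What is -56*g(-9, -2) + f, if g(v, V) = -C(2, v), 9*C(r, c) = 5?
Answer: 766/9 ≈ 85.111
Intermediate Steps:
C(r, c) = 5/9 (C(r, c) = (⅑)*5 = 5/9)
f = 54 (f = -18 + 72 = 54)
g(v, V) = -5/9 (g(v, V) = -1*5/9 = -5/9)
-56*g(-9, -2) + f = -56*(-5/9) + 54 = 280/9 + 54 = 766/9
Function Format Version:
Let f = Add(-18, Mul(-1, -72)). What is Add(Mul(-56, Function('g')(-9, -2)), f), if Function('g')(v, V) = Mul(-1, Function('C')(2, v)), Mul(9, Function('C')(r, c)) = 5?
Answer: Rational(766, 9) ≈ 85.111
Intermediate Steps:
Function('C')(r, c) = Rational(5, 9) (Function('C')(r, c) = Mul(Rational(1, 9), 5) = Rational(5, 9))
f = 54 (f = Add(-18, 72) = 54)
Function('g')(v, V) = Rational(-5, 9) (Function('g')(v, V) = Mul(-1, Rational(5, 9)) = Rational(-5, 9))
Add(Mul(-56, Function('g')(-9, -2)), f) = Add(Mul(-56, Rational(-5, 9)), 54) = Add(Rational(280, 9), 54) = Rational(766, 9)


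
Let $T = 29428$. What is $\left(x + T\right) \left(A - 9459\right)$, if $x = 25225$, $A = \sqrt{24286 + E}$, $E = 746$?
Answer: $-516962727 + 109306 \sqrt{6258} \approx -5.0832 \cdot 10^{8}$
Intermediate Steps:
$A = 2 \sqrt{6258}$ ($A = \sqrt{24286 + 746} = \sqrt{25032} = 2 \sqrt{6258} \approx 158.22$)
$\left(x + T\right) \left(A - 9459\right) = \left(25225 + 29428\right) \left(2 \sqrt{6258} - 9459\right) = 54653 \left(-9459 + 2 \sqrt{6258}\right) = -516962727 + 109306 \sqrt{6258}$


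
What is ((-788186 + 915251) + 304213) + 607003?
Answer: 1038281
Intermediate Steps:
((-788186 + 915251) + 304213) + 607003 = (127065 + 304213) + 607003 = 431278 + 607003 = 1038281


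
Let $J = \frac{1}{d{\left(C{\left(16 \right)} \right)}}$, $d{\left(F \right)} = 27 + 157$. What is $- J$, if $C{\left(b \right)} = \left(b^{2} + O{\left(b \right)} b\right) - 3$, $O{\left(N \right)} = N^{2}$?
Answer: $- \frac{1}{184} \approx -0.0054348$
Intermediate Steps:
$C{\left(b \right)} = -3 + b^{2} + b^{3}$ ($C{\left(b \right)} = \left(b^{2} + b^{2} b\right) - 3 = \left(b^{2} + b^{3}\right) - 3 = -3 + b^{2} + b^{3}$)
$d{\left(F \right)} = 184$
$J = \frac{1}{184} \approx 0.0054348$
$- J = \left(-1\right) \frac{1}{184} = - \frac{1}{184}$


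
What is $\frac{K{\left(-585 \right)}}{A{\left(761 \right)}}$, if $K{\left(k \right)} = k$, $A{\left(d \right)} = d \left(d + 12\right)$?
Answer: $- \frac{585}{588253} \approx -0.00099447$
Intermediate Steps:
$A{\left(d \right)} = d \left(12 + d\right)$
$\frac{K{\left(-585 \right)}}{A{\left(761 \right)}} = - \frac{585}{761 \left(12 + 761\right)} = - \frac{585}{761 \cdot 773} = - \frac{585}{588253}$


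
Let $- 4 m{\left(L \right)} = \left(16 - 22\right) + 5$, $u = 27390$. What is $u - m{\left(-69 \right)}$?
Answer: $\frac{109559}{4} \approx 27390.0$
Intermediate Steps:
$m{\left(L \right)} = \frac{1}{4}$ ($m{\left(L \right)} = - \frac{\left(16 - 22\right) + 5}{4} = - \frac{-6 + 5}{4} = \left(- \frac{1}{4}\right) \left(-1\right) = \frac{1}{4}$)
$u - m{\left(-69 \right)} = 27390 - \frac{1}{4} = \frac{109559}{4}$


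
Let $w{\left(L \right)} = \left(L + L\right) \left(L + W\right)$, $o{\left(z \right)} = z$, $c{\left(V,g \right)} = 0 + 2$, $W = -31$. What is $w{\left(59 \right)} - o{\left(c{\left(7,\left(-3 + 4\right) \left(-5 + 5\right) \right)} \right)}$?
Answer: $3302$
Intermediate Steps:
$c{\left(V,g \right)} = 2$
$w{\left(L \right)} = 2 L \left(-31 + L\right)$ ($w{\left(L \right)} = \left(L + L\right) \left(L - 31\right) = 2 L \left(-31 + L\right)$)
$w{\left(59 \right)} - o{\left(c{\left(7,\left(-3 + 4\right) \left(-5 + 5\right) \right)} \right)} = 2 \cdot 59 \left(-31 + 59\right) - 2 = 2 \cdot 59 \cdot 28 - 2 = 3304 - 2 = 3302$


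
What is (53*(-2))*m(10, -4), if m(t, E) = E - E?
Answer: 0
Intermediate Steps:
m(t, E) = 0
(53*(-2))*m(10, -4) = (53*(-2))*0 = -106*0 = 0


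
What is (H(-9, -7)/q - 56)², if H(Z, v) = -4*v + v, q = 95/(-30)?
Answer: 1416100/361 ≈ 3922.7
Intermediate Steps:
q = -19/6 (q = 95*(-1/30) = -19/6 ≈ -3.1667)
H(Z, v) = -3*v
(H(-9, -7)/q - 56)² = ((-3*(-7))/(-19/6) - 56)² = (21*(-6/19) - 56)² = (-126/19 - 56)² = (-1190/19)² = 1416100/361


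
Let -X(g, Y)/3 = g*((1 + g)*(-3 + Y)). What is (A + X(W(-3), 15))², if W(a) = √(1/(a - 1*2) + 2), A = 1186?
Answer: 31485556/25 - 1210896*√5/25 ≈ 1.1511e+6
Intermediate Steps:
W(a) = √(2 + 1/(-2 + a)) (W(a) = √(1/(a - 2) + 2) = √(1/(-2 + a) + 2) = √(2 + 1/(-2 + a)))
X(g, Y) = -3*g*(1 + g)*(-3 + Y)
(A + X(W(-3), 15))² = (1186 + 3*√((-3 + 2*(-3))/(-2 - 3))*(3 - 1*15 + 3*√((-3 + 2*(-3))/(-2 - 3)) - 1*15*√((-3 + 2*(-3))/(-2 - 3))))² = (1186 + 3*√((-3 - 6)/(-5))*(3 - 15 + 3*√((-3 - 6)/(-5)) - 1*15*√((-3 - 6)/(-5))))² = (1186 + 3*√(-⅕*(-9))*(3 - 15 + 3*√(-⅕*(-9)) - 1*15*√(-⅕*(-9))))² = (1186 + 3*√(9/5)*(3 - 15 + 3*√(9/5) - 1*15*√(9/5)))² = (1186 + 3*(3*√5/5)*(3 - 15 + 3*(3*√5/5) - 1*15*3*√5/5))² = (1186 + 3*(3*√5/5)*(3 - 15 + 9*√5/5 - 9*√5))² = (1186 + 3*(3*√5/5)*(-12 - 36*√5/5))² = (1186 + 9*√5*(-12 - 36*√5/5)/5)²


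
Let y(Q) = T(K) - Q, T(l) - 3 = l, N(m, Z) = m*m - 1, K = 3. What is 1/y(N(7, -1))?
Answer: -1/42 ≈ -0.023810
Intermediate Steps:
N(m, Z) = -1 + m² (N(m, Z) = m² - 1 = -1 + m²)
T(l) = 3 + l
y(Q) = 6 - Q (y(Q) = (3 + 3) - Q = 6 - Q)
1/y(N(7, -1)) = 1/(6 - (-1 + 7²)) = 1/(6 - (-1 + 49)) = 1/(6 - 1*48) = 1/(6 - 48) = 1/(-42) = -1/42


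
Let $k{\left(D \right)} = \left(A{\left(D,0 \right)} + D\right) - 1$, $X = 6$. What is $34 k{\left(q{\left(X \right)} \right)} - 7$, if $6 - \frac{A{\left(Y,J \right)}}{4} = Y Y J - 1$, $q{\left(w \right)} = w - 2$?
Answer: $1047$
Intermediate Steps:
$q{\left(w \right)} = -2 + w$ ($q{\left(w \right)} = w - 2 = -2 + w$)
$A{\left(Y,J \right)} = 28 - 4 J Y^{2}$ ($A{\left(Y,J \right)} = 24 - 4 \left(Y Y J - 1\right) = 24 - 4 \left(Y^{2} J - 1\right) = 24 - 4 \left(J Y^{2} - 1\right) = 24 - 4 \left(-1 + J Y^{2}\right) = 24 - \left(-4 + 4 J Y^{2}\right) = 28 - 4 J Y^{2}$)
$k{\left(D \right)} = 27 + D$ ($k{\left(D \right)} = \left(\left(28 - 0 D^{2}\right) + D\right) - 1 = \left(\left(28 + 0\right) + D\right) - 1 = \left(28 + D\right) - 1 = 27 + D$)
$34 k{\left(q{\left(X \right)} \right)} - 7 = 34 \left(27 + \left(-2 + 6\right)\right) - 7 = 34 \left(27 + 4\right) - 7 = 34 \cdot 31 - 7 = 1054 - 7 = 1047$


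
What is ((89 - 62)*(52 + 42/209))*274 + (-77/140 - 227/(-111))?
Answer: 179181733271/463980 ≈ 3.8618e+5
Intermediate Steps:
((89 - 62)*(52 + 42/209))*274 + (-77/140 - 227/(-111)) = (27*(52 + 42*(1/209)))*274 + (-77*1/140 - 227*(-1/111)) = (27*(52 + 42/209))*274 + (-11/20 + 227/111) = (27*(10910/209))*274 + 3319/2220 = (294570/209)*274 + 3319/2220 = 80712180/209 + 3319/2220 = 179181733271/463980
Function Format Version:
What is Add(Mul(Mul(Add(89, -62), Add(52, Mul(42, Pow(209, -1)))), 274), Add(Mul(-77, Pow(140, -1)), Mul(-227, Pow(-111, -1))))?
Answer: Rational(179181733271, 463980) ≈ 3.8618e+5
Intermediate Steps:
Add(Mul(Mul(Add(89, -62), Add(52, Mul(42, Pow(209, -1)))), 274), Add(Mul(-77, Pow(140, -1)), Mul(-227, Pow(-111, -1)))) = Add(Mul(Mul(27, Add(52, Mul(42, Rational(1, 209)))), 274), Add(Mul(-77, Rational(1, 140)), Mul(-227, Rational(-1, 111)))) = Add(Mul(Mul(27, Add(52, Rational(42, 209))), 274), Add(Rational(-11, 20), Rational(227, 111))) = Add(Mul(Mul(27, Rational(10910, 209)), 274), Rational(3319, 2220)) = Add(Mul(Rational(294570, 209), 274), Rational(3319, 2220)) = Add(Rational(80712180, 209), Rational(3319, 2220)) = Rational(179181733271, 463980)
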